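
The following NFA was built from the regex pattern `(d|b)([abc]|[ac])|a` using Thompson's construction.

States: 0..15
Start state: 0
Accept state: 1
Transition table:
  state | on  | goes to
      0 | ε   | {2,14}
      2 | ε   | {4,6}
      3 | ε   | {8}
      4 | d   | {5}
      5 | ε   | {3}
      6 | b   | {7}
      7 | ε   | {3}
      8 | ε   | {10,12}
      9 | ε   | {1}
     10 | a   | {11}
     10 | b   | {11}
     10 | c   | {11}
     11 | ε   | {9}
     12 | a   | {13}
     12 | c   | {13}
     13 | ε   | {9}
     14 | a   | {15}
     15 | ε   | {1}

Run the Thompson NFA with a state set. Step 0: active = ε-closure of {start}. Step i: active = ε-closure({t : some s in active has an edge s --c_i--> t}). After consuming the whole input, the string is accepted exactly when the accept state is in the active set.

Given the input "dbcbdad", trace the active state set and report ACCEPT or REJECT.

initial (ε-close {0}): {0,2,4,6,14}
'd' @ 1: {3,5,8,10,12}
'b' @ 2: {1,9,11}  ✓accept
'c' @ 3: {}  — state set empty
rest 'bdad' ignored (set empty)
after full input: {}  (accept=1 not in)

Answer: REJECT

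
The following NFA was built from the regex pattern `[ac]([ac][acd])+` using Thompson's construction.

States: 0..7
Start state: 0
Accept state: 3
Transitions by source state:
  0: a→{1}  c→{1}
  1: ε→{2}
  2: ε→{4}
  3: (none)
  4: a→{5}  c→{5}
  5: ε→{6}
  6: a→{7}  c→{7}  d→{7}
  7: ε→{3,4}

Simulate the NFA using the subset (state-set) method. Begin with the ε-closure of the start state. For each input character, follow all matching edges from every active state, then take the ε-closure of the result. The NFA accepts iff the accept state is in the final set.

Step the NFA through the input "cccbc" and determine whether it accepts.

initial (ε-close {0}): {0}
'c' @ 1: {1,2,4}
'c' @ 2: {5,6}
'c' @ 3: {3,4,7}  [accepting]
'b' @ 4: {}  — dead — no transitions
rest 'c' ignored (set empty)
end set {} — state 3 not in

Answer: REJECT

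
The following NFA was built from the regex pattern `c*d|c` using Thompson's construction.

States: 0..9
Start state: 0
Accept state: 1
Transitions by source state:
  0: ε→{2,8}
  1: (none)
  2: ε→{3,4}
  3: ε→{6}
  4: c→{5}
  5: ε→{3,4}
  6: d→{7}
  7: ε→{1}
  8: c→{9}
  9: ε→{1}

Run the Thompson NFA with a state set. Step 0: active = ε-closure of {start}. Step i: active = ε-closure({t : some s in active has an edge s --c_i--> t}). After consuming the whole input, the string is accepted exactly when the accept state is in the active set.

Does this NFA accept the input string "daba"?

Answer: REJECT

Steps:
start: ε-closure({0}) = {0,2,3,4,6,8}
'd' @ 1: {1,7}  [accepting]
'a' @ 2: {}  — dead — no transitions
rest 'ba' ignored (set empty)
end set {} — state 1 not in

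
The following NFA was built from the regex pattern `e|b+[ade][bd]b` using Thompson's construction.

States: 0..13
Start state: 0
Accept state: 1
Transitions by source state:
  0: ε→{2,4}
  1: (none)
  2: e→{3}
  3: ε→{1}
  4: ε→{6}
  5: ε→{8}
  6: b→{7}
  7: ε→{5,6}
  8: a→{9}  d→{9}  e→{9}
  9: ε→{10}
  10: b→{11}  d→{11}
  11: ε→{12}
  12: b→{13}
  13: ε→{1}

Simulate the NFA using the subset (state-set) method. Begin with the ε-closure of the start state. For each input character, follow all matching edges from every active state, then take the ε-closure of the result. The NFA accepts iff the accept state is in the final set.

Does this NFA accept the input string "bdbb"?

start: ε-closure({0}) = {0,2,4,6}
'b' @ 1: {5,6,7,8}
'd' @ 2: {9,10}
'b' @ 3: {11,12}
'b' @ 4: {1,13}  ✓accept
final: {1,13}; accept 1 in set

Answer: ACCEPT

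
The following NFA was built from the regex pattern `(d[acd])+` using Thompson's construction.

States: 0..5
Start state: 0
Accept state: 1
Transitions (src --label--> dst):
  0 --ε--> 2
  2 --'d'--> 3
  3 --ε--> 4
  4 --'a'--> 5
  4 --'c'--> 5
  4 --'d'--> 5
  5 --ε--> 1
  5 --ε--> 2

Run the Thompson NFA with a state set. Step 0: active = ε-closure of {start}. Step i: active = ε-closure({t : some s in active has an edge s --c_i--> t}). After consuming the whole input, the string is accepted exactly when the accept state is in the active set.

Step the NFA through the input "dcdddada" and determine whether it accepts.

S₀ = ε-closure({0}) = {0,2}
'd' @ 1: {3,4}
'c' @ 2: {1,2,5}  ✓accept
'd' @ 3: {3,4}
'd' @ 4: {1,2,5}  ✓accept
'd' @ 5: {3,4}
'a' @ 6: {1,2,5}  ✓accept
'd' @ 7: {3,4}
'a' @ 8: {1,2,5}  ✓accept
final: {1,2,5}; accept 1 in set

Answer: ACCEPT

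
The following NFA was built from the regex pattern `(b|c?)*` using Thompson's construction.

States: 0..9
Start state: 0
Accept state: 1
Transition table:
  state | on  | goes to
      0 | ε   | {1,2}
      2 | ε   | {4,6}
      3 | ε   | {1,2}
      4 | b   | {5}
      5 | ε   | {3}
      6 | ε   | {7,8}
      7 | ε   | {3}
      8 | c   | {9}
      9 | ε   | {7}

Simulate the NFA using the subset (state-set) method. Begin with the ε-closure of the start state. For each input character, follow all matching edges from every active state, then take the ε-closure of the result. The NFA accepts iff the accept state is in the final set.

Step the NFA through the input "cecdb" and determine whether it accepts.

Answer: REJECT

Derivation:
S₀ = ε-closure({0}) = {0,1,2,3,4,6,7,8}
'c' @ 1: {1,2,3,4,6,7,8,9}  ✓accept
'e' @ 2: {}  — dead — no transitions
rest 'cdb' ignored (set empty)
end set {} — state 1 not in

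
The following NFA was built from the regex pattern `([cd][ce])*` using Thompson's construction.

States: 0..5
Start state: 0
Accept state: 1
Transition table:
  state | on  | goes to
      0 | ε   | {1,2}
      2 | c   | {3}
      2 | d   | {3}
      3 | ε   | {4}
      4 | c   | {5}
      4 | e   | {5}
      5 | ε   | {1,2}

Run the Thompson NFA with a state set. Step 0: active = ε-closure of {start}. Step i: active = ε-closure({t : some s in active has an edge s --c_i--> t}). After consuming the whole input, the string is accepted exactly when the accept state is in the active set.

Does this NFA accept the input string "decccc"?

start: ε-closure({0}) = {0,1,2}
'd' @ 1: {3,4}
'e' @ 2: {1,2,5}  [accepting]
'c' @ 3: {3,4}
'c' @ 4: {1,2,5}  [accepting]
'c' @ 5: {3,4}
'c' @ 6: {1,2,5}  [accepting]
after full input: {1,2,5}  (accept=1 in)

Answer: ACCEPT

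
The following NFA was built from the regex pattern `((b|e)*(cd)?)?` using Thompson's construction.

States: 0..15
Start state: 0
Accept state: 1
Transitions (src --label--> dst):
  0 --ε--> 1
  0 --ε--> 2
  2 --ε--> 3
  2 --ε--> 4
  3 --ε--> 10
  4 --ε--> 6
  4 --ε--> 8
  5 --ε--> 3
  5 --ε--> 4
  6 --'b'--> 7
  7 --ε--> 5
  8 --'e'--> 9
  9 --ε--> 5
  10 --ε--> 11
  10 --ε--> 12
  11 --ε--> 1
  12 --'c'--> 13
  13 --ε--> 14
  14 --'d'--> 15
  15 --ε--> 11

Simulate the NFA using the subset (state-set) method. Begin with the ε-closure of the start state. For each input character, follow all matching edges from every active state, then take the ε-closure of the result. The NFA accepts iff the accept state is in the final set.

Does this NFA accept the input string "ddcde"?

S₀ = ε-closure({0}) = {0,1,2,3,4,6,8,10,11,12}
'd' @ 1: {}  — state set empty
rest 'dcde' ignored (set empty)
end set {} — state 1 not in

Answer: REJECT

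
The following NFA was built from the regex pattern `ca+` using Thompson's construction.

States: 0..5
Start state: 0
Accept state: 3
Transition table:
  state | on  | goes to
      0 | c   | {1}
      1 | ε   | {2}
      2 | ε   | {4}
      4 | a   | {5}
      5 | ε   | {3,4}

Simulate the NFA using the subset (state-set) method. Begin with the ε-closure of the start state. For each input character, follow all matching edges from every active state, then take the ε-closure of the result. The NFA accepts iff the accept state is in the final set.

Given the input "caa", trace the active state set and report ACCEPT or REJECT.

Answer: ACCEPT

Steps:
initial (ε-close {0}): {0}
'c' @ 1: {1,2,4}
'a' @ 2: {3,4,5}  ✓accept
'a' @ 3: {3,4,5}  ✓accept
end set {3,4,5} — state 3 in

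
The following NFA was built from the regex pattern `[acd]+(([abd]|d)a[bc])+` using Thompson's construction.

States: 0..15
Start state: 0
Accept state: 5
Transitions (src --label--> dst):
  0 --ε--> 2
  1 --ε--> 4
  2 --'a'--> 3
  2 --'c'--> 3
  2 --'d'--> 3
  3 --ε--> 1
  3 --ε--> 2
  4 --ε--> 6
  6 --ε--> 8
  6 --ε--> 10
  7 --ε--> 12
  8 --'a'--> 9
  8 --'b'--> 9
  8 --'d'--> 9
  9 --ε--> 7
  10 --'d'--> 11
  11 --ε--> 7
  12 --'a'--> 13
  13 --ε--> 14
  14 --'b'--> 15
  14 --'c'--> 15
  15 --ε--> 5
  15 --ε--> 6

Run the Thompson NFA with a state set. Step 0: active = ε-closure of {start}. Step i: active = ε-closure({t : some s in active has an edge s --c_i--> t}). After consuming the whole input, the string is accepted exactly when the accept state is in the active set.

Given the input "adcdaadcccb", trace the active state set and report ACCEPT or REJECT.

Answer: REJECT

Steps:
start: ε-closure({0}) = {0,2}
'a' @ 1: {1,2,3,4,6,8,10}
'd' @ 2: {1,2,3,4,6,7,8,9,10,11,12}
'c' @ 3: {1,2,3,4,6,8,10}
'd' @ 4: {1,2,3,4,6,7,8,9,10,11,12}
'a' @ 5: {1,2,3,4,6,7,8,9,10,12,13,14}
'a' @ 6: {1,2,3,4,6,7,8,9,10,12,13,14}
'd' @ 7: {1,2,3,4,6,7,8,9,10,11,12}
'c' @ 8: {1,2,3,4,6,8,10}
'c' @ 9: {1,2,3,4,6,8,10}
'c' @ 10: {1,2,3,4,6,8,10}
'b' @ 11: {7,9,12}
after full input: {7,9,12}  (accept=5 not in)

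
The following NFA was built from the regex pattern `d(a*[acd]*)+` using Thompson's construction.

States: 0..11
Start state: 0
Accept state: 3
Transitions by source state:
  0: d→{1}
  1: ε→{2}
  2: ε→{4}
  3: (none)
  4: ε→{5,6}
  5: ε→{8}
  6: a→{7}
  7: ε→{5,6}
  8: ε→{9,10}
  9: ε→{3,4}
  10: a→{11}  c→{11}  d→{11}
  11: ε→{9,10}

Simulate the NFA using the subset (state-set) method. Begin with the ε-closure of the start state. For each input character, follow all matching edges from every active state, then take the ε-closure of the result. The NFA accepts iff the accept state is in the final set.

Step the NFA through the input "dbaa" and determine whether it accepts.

Answer: REJECT

Derivation:
S₀ = ε-closure({0}) = {0}
'd' @ 1: {1,2,3,4,5,6,8,9,10}  (accept∈set)
'b' @ 2: {}  — state set empty
rest 'aa' ignored (set empty)
after full input: {}  (accept=3 not in)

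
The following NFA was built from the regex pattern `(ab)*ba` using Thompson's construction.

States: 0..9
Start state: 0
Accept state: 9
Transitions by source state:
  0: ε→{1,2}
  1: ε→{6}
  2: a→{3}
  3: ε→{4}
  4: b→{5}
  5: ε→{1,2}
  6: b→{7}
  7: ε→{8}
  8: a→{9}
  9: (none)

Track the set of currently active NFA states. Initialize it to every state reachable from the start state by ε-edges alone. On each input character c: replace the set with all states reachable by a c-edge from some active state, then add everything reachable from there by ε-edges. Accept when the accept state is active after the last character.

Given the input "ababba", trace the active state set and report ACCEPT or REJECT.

Answer: ACCEPT

Steps:
initial (ε-close {0}): {0,1,2,6}
'a' @ 1: {3,4}
'b' @ 2: {1,2,5,6}
'a' @ 3: {3,4}
'b' @ 4: {1,2,5,6}
'b' @ 5: {7,8}
'a' @ 6: {9}  ✓accept
after full input: {9}  (accept=9 in)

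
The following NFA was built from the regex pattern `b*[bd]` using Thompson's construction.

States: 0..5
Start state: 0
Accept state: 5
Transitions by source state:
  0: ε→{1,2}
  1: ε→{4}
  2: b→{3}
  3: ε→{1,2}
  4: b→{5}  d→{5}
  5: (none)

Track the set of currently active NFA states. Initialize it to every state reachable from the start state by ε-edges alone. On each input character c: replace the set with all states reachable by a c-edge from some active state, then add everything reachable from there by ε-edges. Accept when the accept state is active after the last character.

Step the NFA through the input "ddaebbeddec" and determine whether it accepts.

start: ε-closure({0}) = {0,1,2,4}
'd' @ 1: {5}  [accepting]
'd' @ 2: {}  — no active states
rest 'aebbeddec' ignored (set empty)
end set {} — state 5 not in

Answer: REJECT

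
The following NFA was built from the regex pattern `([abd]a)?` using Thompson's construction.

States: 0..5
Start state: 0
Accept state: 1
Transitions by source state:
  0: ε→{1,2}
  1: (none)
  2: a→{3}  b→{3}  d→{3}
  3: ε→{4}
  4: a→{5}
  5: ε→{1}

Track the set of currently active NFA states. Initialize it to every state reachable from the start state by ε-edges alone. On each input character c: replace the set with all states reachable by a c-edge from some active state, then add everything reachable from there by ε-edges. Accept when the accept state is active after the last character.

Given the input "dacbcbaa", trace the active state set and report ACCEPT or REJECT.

Answer: REJECT

Derivation:
S₀ = ε-closure({0}) = {0,1,2}
'd' @ 1: {3,4}
'a' @ 2: {1,5}  (accept∈set)
'c' @ 3: {}  — state set empty
rest 'bcbaa' ignored (set empty)
end set {} — state 1 not in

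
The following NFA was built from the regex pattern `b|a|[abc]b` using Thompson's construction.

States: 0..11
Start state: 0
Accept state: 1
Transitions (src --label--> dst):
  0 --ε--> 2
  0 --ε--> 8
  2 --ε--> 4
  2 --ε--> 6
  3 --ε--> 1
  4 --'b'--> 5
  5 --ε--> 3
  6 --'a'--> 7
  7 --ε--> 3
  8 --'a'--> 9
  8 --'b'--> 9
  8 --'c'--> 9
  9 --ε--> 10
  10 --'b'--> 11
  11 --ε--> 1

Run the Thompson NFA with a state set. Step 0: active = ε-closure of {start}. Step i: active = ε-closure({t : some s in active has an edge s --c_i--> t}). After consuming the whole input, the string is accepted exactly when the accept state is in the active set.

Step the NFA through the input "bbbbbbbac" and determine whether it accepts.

Answer: REJECT

Steps:
initial (ε-close {0}): {0,2,4,6,8}
'b' @ 1: {1,3,5,9,10}  (accept∈set)
'b' @ 2: {1,11}  (accept∈set)
'b' @ 3: {}  — dead — no transitions
rest 'bbbbac' ignored (set empty)
end set {} — state 1 not in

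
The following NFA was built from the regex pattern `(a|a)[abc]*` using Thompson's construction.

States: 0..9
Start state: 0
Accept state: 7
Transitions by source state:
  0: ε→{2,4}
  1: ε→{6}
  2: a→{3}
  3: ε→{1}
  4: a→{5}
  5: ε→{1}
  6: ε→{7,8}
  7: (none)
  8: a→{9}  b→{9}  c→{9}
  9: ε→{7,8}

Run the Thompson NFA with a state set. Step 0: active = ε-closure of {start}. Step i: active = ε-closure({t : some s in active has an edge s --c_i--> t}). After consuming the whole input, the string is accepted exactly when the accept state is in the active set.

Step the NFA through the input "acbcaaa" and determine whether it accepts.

Answer: ACCEPT

Trace:
initial (ε-close {0}): {0,2,4}
'a' @ 1: {1,3,5,6,7,8}  [accepting]
'c' @ 2: {7,8,9}  [accepting]
'b' @ 3: {7,8,9}  [accepting]
'c' @ 4: {7,8,9}  [accepting]
'a' @ 5: {7,8,9}  [accepting]
'a' @ 6: {7,8,9}  [accepting]
'a' @ 7: {7,8,9}  [accepting]
end set {7,8,9} — state 7 in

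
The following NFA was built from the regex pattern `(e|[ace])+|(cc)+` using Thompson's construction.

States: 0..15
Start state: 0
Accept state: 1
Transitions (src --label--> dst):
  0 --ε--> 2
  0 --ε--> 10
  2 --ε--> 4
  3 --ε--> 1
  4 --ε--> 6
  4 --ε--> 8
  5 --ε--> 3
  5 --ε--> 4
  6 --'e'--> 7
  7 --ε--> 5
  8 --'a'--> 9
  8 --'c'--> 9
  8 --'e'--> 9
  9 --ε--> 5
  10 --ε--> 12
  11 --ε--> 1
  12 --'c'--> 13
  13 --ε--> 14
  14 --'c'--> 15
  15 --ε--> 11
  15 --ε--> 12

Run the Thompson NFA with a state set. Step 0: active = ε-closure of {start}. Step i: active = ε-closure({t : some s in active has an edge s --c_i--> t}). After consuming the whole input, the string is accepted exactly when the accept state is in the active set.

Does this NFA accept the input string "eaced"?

S₀ = ε-closure({0}) = {0,2,4,6,8,10,12}
'e' @ 1: {1,3,4,5,6,7,8,9}  (accept∈set)
'a' @ 2: {1,3,4,5,6,8,9}  (accept∈set)
'c' @ 3: {1,3,4,5,6,8,9}  (accept∈set)
'e' @ 4: {1,3,4,5,6,7,8,9}  (accept∈set)
'd' @ 5: {}  — state set empty
end set {} — state 1 not in

Answer: REJECT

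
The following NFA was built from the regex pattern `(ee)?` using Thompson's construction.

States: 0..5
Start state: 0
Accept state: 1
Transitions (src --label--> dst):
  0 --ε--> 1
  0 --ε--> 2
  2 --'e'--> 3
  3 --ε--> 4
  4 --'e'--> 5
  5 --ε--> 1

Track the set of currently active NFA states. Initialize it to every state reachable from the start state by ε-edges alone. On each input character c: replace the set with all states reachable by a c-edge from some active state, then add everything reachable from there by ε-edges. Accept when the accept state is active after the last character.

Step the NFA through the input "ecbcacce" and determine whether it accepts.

S₀ = ε-closure({0}) = {0,1,2}
'e' @ 1: {3,4}
'c' @ 2: {}  — no active states
rest 'bcacce' ignored (set empty)
end set {} — state 1 not in

Answer: REJECT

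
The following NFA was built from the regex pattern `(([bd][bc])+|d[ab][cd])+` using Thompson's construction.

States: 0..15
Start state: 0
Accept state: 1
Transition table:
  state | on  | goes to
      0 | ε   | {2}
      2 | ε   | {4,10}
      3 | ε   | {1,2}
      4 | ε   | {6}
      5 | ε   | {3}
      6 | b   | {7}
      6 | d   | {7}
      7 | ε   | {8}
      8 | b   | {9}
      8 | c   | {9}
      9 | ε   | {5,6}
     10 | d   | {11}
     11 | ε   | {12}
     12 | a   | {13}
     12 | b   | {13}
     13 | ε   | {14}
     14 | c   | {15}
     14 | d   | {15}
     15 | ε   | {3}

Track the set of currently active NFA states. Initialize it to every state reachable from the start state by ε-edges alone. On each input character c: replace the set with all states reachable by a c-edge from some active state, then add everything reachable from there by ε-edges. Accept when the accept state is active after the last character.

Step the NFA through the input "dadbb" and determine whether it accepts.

Answer: ACCEPT

Derivation:
initial (ε-close {0}): {0,2,4,6,10}
'd' @ 1: {7,8,11,12}
'a' @ 2: {13,14}
'd' @ 3: {1,2,3,4,6,10,15}  (accept∈set)
'b' @ 4: {7,8}
'b' @ 5: {1,2,3,4,5,6,9,10}  (accept∈set)
after full input: {1,2,3,4,5,6,9,10}  (accept=1 in)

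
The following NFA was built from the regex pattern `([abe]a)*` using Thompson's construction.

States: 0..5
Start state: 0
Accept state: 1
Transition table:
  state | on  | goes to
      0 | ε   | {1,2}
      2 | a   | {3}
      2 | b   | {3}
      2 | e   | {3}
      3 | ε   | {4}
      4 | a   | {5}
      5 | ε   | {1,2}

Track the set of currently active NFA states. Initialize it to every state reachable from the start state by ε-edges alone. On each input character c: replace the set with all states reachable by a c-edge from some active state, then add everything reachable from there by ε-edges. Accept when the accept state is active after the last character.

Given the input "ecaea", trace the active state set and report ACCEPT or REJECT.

Answer: REJECT

Trace:
start: ε-closure({0}) = {0,1,2}
'e' @ 1: {3,4}
'c' @ 2: {}  — dead — no transitions
rest 'aea' ignored (set empty)
final: {}; accept 1 not in set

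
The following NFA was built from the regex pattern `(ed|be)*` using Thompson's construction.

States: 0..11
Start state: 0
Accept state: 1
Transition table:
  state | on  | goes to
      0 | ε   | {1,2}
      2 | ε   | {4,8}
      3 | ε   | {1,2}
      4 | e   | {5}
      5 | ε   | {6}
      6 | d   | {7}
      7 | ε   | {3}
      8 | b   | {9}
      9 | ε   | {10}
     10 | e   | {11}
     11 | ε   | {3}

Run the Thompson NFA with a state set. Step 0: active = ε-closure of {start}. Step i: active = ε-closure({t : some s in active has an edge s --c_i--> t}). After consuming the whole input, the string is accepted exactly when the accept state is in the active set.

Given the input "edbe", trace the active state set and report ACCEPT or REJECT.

Answer: ACCEPT

Trace:
S₀ = ε-closure({0}) = {0,1,2,4,8}
'e' @ 1: {5,6}
'd' @ 2: {1,2,3,4,7,8}  [accepting]
'b' @ 3: {9,10}
'e' @ 4: {1,2,3,4,8,11}  [accepting]
after full input: {1,2,3,4,8,11}  (accept=1 in)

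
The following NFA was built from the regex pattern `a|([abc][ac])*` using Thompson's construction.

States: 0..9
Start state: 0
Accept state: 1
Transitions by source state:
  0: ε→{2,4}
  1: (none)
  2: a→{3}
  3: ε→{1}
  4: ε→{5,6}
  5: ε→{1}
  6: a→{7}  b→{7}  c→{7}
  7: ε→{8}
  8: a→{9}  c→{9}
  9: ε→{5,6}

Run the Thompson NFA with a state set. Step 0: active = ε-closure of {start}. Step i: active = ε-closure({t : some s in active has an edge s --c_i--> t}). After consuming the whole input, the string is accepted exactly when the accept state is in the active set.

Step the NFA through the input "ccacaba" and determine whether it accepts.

S₀ = ε-closure({0}) = {0,1,2,4,5,6}
'c' @ 1: {7,8}
'c' @ 2: {1,5,6,9}  ✓accept
'a' @ 3: {7,8}
'c' @ 4: {1,5,6,9}  ✓accept
'a' @ 5: {7,8}
'b' @ 6: {}  — no active states
rest 'a' ignored (set empty)
after full input: {}  (accept=1 not in)

Answer: REJECT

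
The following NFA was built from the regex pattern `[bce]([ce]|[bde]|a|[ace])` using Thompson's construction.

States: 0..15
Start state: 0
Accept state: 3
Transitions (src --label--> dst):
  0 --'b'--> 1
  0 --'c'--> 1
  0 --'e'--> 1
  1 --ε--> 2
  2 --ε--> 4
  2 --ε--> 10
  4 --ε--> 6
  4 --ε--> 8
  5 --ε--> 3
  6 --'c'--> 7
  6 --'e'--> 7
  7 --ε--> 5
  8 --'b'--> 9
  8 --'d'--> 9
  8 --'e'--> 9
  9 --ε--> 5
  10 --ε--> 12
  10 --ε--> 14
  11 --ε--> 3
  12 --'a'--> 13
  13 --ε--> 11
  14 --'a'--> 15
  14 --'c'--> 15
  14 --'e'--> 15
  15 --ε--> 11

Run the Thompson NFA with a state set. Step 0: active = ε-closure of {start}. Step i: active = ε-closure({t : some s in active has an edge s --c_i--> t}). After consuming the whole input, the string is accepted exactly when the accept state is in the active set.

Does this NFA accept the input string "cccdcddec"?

start: ε-closure({0}) = {0}
'c' @ 1: {1,2,4,6,8,10,12,14}
'c' @ 2: {3,5,7,11,15}  (accept∈set)
'c' @ 3: {}  — dead — no transitions
rest 'dcddec' ignored (set empty)
end set {} — state 3 not in

Answer: REJECT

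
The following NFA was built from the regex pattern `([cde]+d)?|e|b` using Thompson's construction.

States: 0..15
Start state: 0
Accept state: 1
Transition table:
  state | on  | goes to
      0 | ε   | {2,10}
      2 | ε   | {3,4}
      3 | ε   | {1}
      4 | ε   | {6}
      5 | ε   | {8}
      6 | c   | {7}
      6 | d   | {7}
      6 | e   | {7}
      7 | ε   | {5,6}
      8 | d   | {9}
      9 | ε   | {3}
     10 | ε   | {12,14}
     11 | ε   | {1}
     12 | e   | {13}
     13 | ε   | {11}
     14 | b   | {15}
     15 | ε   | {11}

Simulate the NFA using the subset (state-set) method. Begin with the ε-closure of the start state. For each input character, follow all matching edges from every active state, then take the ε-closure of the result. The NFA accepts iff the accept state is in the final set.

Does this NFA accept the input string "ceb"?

S₀ = ε-closure({0}) = {0,1,2,3,4,6,10,12,14}
'c' @ 1: {5,6,7,8}
'e' @ 2: {5,6,7,8}
'b' @ 3: {}  — state set empty
final: {}; accept 1 not in set

Answer: REJECT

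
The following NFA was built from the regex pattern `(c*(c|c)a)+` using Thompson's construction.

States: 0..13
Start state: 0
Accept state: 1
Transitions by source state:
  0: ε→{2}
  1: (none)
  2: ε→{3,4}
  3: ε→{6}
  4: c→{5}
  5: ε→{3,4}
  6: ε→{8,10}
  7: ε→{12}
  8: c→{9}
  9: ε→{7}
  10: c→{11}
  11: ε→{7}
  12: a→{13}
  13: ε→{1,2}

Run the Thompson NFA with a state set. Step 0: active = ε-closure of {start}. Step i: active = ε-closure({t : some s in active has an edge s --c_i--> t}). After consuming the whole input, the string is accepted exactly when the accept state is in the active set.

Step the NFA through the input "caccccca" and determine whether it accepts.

Answer: ACCEPT

Derivation:
S₀ = ε-closure({0}) = {0,2,3,4,6,8,10}
'c' @ 1: {3,4,5,6,7,8,9,10,11,12}
'a' @ 2: {1,2,3,4,6,8,10,13}  ✓accept
'c' @ 3: {3,4,5,6,7,8,9,10,11,12}
'c' @ 4: {3,4,5,6,7,8,9,10,11,12}
'c' @ 5: {3,4,5,6,7,8,9,10,11,12}
'c' @ 6: {3,4,5,6,7,8,9,10,11,12}
'c' @ 7: {3,4,5,6,7,8,9,10,11,12}
'a' @ 8: {1,2,3,4,6,8,10,13}  ✓accept
final: {1,2,3,4,6,8,10,13}; accept 1 in set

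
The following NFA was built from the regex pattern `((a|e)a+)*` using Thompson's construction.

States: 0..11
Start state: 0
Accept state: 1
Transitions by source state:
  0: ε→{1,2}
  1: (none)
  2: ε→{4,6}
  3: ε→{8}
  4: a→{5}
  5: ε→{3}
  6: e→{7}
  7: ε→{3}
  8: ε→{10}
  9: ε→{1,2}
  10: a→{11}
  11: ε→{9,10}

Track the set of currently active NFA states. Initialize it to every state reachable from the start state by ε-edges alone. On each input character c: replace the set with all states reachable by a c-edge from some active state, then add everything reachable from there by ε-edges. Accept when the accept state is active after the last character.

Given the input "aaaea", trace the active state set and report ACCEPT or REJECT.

S₀ = ε-closure({0}) = {0,1,2,4,6}
'a' @ 1: {3,5,8,10}
'a' @ 2: {1,2,4,6,9,10,11}  ✓accept
'a' @ 3: {1,2,3,4,5,6,8,9,10,11}  ✓accept
'e' @ 4: {3,7,8,10}
'a' @ 5: {1,2,4,6,9,10,11}  ✓accept
after full input: {1,2,4,6,9,10,11}  (accept=1 in)

Answer: ACCEPT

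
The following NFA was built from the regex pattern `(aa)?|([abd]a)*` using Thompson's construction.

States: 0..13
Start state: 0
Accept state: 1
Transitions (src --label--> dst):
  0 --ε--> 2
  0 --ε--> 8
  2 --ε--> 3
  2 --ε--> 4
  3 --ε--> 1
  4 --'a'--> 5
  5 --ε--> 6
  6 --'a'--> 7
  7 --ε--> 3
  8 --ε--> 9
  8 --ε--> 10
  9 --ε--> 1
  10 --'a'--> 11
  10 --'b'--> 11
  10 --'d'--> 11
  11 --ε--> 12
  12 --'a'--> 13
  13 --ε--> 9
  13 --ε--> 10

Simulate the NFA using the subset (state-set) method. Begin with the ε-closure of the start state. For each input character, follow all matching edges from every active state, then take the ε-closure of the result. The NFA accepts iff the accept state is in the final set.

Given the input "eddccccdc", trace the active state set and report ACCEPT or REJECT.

S₀ = ε-closure({0}) = {0,1,2,3,4,8,9,10}
'e' @ 1: {}  — state set empty
rest 'ddccccdc' ignored (set empty)
final: {}; accept 1 not in set

Answer: REJECT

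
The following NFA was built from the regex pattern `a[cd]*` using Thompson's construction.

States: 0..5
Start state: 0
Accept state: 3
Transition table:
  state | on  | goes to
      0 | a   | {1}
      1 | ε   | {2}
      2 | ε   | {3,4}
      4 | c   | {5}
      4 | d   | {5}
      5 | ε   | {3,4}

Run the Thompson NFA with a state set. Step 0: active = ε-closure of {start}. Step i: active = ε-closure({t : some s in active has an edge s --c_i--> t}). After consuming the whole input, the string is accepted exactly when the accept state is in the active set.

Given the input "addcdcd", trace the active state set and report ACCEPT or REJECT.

Answer: ACCEPT

Steps:
initial (ε-close {0}): {0}
'a' @ 1: {1,2,3,4}  ✓accept
'd' @ 2: {3,4,5}  ✓accept
'd' @ 3: {3,4,5}  ✓accept
'c' @ 4: {3,4,5}  ✓accept
'd' @ 5: {3,4,5}  ✓accept
'c' @ 6: {3,4,5}  ✓accept
'd' @ 7: {3,4,5}  ✓accept
final: {3,4,5}; accept 3 in set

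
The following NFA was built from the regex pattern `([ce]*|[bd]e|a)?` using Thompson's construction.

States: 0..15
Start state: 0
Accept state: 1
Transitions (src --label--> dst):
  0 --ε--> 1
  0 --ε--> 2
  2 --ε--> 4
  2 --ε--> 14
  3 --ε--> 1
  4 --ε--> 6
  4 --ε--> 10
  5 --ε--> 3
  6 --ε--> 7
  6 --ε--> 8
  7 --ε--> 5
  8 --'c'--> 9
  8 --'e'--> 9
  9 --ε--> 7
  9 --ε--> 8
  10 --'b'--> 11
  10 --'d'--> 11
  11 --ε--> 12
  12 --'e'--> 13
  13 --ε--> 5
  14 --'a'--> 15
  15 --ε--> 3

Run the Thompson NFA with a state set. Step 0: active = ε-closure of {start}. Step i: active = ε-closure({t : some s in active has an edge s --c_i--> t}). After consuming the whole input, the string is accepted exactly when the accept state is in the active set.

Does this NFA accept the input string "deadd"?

S₀ = ε-closure({0}) = {0,1,2,3,4,5,6,7,8,10,14}
'd' @ 1: {11,12}
'e' @ 2: {1,3,5,13}  ✓accept
'a' @ 3: {}  — state set empty
rest 'dd' ignored (set empty)
end set {} — state 1 not in

Answer: REJECT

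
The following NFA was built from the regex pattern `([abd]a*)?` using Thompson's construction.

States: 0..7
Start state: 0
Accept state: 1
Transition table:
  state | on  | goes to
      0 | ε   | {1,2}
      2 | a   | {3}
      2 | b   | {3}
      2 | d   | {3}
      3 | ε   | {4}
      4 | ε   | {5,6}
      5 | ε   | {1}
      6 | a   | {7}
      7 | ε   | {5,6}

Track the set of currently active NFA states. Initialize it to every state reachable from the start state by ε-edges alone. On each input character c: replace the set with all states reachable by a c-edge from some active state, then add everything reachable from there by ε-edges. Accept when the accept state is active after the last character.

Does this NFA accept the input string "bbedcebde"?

initial (ε-close {0}): {0,1,2}
'b' @ 1: {1,3,4,5,6}  [accepting]
'b' @ 2: {}  — dead — no transitions
rest 'edcebde' ignored (set empty)
final: {}; accept 1 not in set

Answer: REJECT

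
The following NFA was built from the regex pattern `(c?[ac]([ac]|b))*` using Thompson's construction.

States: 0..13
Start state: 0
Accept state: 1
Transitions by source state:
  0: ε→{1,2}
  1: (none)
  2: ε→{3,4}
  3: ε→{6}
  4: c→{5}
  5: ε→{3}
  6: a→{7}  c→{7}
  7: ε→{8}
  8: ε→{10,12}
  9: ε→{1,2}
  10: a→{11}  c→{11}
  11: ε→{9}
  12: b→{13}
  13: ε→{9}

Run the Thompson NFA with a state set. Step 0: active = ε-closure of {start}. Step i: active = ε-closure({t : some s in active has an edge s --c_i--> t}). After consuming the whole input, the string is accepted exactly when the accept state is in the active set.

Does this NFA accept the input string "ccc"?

Answer: ACCEPT

Derivation:
initial (ε-close {0}): {0,1,2,3,4,6}
'c' @ 1: {3,5,6,7,8,10,12}
'c' @ 2: {1,2,3,4,6,7,8,9,10,11,12}  ✓accept
'c' @ 3: {1,2,3,4,5,6,7,8,9,10,11,12}  ✓accept
after full input: {1,2,3,4,5,6,7,8,9,10,11,12}  (accept=1 in)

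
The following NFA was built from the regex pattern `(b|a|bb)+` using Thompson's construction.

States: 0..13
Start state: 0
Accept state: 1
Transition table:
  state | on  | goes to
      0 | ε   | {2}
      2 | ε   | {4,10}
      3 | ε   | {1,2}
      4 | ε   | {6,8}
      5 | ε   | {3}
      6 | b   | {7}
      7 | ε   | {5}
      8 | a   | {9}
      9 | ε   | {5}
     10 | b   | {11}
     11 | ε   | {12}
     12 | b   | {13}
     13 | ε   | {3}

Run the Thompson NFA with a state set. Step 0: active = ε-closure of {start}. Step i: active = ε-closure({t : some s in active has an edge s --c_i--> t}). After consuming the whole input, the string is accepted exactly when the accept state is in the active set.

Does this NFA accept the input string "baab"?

Answer: ACCEPT

Steps:
S₀ = ε-closure({0}) = {0,2,4,6,8,10}
'b' @ 1: {1,2,3,4,5,6,7,8,10,11,12}  ✓accept
'a' @ 2: {1,2,3,4,5,6,8,9,10}  ✓accept
'a' @ 3: {1,2,3,4,5,6,8,9,10}  ✓accept
'b' @ 4: {1,2,3,4,5,6,7,8,10,11,12}  ✓accept
final: {1,2,3,4,5,6,7,8,10,11,12}; accept 1 in set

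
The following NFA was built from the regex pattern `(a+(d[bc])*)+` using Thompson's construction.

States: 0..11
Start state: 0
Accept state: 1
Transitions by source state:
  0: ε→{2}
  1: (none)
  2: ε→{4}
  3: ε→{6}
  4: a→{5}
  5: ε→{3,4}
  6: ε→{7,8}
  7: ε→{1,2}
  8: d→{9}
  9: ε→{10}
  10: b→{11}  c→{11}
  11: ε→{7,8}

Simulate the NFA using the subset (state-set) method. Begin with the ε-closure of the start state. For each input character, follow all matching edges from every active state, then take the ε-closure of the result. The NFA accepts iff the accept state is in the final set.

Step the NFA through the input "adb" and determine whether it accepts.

Answer: ACCEPT

Derivation:
start: ε-closure({0}) = {0,2,4}
'a' @ 1: {1,2,3,4,5,6,7,8}  ✓accept
'd' @ 2: {9,10}
'b' @ 3: {1,2,4,7,8,11}  ✓accept
after full input: {1,2,4,7,8,11}  (accept=1 in)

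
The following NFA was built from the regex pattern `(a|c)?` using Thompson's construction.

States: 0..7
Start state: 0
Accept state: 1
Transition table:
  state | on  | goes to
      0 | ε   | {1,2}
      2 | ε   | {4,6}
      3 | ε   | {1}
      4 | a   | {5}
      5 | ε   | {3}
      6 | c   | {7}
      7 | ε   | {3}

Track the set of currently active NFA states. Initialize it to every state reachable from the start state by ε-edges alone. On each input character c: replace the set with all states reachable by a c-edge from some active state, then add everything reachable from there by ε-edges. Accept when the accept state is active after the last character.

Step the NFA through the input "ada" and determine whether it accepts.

S₀ = ε-closure({0}) = {0,1,2,4,6}
'a' @ 1: {1,3,5}  (accept∈set)
'd' @ 2: {}  — dead — no transitions
rest 'a' ignored (set empty)
end set {} — state 1 not in

Answer: REJECT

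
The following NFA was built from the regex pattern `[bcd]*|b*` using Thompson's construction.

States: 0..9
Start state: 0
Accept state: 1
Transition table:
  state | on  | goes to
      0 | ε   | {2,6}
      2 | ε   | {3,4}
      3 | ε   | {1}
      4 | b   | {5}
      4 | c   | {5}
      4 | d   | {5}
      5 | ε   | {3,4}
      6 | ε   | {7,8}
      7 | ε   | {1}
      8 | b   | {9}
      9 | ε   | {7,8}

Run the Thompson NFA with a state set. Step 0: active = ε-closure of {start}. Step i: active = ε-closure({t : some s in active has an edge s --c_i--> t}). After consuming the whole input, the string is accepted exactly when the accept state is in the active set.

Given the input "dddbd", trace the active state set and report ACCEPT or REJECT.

S₀ = ε-closure({0}) = {0,1,2,3,4,6,7,8}
'd' @ 1: {1,3,4,5}  ✓accept
'd' @ 2: {1,3,4,5}  ✓accept
'd' @ 3: {1,3,4,5}  ✓accept
'b' @ 4: {1,3,4,5}  ✓accept
'd' @ 5: {1,3,4,5}  ✓accept
final: {1,3,4,5}; accept 1 in set

Answer: ACCEPT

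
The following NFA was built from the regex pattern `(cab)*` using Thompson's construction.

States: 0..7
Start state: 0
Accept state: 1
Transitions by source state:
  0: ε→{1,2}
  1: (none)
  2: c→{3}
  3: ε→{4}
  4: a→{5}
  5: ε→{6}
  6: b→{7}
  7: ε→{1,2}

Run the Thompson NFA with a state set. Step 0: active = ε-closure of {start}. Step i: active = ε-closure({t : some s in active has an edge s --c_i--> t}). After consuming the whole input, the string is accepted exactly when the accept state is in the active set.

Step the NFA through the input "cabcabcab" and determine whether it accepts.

start: ε-closure({0}) = {0,1,2}
'c' @ 1: {3,4}
'a' @ 2: {5,6}
'b' @ 3: {1,2,7}  [accepting]
'c' @ 4: {3,4}
'a' @ 5: {5,6}
'b' @ 6: {1,2,7}  [accepting]
'c' @ 7: {3,4}
'a' @ 8: {5,6}
'b' @ 9: {1,2,7}  [accepting]
end set {1,2,7} — state 1 in

Answer: ACCEPT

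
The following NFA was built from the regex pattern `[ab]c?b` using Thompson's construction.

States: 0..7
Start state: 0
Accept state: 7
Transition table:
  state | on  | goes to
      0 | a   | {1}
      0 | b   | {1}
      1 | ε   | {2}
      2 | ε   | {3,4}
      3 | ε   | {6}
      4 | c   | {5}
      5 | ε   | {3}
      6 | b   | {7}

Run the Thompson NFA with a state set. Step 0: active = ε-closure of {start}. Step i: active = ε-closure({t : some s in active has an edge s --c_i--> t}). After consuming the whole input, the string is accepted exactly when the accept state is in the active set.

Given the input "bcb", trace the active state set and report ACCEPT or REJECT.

S₀ = ε-closure({0}) = {0}
'b' @ 1: {1,2,3,4,6}
'c' @ 2: {3,5,6}
'b' @ 3: {7}  ✓accept
final: {7}; accept 7 in set

Answer: ACCEPT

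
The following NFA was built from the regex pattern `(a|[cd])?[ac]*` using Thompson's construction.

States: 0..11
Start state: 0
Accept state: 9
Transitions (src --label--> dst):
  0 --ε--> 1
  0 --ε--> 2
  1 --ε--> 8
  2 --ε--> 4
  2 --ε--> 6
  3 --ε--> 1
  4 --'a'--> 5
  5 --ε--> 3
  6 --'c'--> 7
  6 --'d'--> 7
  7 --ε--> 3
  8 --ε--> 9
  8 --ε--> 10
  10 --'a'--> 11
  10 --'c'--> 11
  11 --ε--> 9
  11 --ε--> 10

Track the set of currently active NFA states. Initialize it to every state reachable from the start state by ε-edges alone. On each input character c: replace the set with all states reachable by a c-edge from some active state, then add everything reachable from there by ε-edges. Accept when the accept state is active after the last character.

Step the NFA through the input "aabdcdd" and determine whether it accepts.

Answer: REJECT

Derivation:
initial (ε-close {0}): {0,1,2,4,6,8,9,10}
'a' @ 1: {1,3,5,8,9,10,11}  (accept∈set)
'a' @ 2: {9,10,11}  (accept∈set)
'b' @ 3: {}  — state set empty
rest 'dcdd' ignored (set empty)
final: {}; accept 9 not in set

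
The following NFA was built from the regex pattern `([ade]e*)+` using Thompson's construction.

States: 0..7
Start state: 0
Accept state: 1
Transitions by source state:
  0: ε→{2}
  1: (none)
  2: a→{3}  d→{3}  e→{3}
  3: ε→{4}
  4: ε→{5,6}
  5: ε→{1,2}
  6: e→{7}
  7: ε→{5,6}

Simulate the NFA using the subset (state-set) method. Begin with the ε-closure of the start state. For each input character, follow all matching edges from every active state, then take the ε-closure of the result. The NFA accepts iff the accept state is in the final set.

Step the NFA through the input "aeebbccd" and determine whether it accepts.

start: ε-closure({0}) = {0,2}
'a' @ 1: {1,2,3,4,5,6}  [accepting]
'e' @ 2: {1,2,3,4,5,6,7}  [accepting]
'e' @ 3: {1,2,3,4,5,6,7}  [accepting]
'b' @ 4: {}  — dead — no transitions
rest 'bccd' ignored (set empty)
after full input: {}  (accept=1 not in)

Answer: REJECT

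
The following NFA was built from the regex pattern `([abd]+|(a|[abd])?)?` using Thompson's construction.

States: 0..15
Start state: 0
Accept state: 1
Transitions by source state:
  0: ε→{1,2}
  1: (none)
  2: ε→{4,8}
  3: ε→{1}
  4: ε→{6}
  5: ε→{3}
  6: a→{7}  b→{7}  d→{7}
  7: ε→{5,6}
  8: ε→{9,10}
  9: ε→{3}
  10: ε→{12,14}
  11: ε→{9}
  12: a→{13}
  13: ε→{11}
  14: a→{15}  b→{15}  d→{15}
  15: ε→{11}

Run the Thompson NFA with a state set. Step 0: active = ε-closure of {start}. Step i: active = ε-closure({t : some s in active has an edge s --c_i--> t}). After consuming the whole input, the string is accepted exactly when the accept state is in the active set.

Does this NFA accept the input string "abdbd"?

initial (ε-close {0}): {0,1,2,3,4,6,8,9,10,12,14}
'a' @ 1: {1,3,5,6,7,9,11,13,15}  [accepting]
'b' @ 2: {1,3,5,6,7}  [accepting]
'd' @ 3: {1,3,5,6,7}  [accepting]
'b' @ 4: {1,3,5,6,7}  [accepting]
'd' @ 5: {1,3,5,6,7}  [accepting]
final: {1,3,5,6,7}; accept 1 in set

Answer: ACCEPT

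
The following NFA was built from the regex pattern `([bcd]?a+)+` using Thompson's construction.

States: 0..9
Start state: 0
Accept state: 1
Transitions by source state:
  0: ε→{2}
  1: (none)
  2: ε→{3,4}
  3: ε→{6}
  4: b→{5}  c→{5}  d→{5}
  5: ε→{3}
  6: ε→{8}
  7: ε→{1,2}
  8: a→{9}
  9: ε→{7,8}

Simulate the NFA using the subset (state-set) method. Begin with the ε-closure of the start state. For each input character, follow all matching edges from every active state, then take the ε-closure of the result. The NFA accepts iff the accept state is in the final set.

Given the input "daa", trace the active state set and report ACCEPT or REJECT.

S₀ = ε-closure({0}) = {0,2,3,4,6,8}
'd' @ 1: {3,5,6,8}
'a' @ 2: {1,2,3,4,6,7,8,9}  [accepting]
'a' @ 3: {1,2,3,4,6,7,8,9}  [accepting]
final: {1,2,3,4,6,7,8,9}; accept 1 in set

Answer: ACCEPT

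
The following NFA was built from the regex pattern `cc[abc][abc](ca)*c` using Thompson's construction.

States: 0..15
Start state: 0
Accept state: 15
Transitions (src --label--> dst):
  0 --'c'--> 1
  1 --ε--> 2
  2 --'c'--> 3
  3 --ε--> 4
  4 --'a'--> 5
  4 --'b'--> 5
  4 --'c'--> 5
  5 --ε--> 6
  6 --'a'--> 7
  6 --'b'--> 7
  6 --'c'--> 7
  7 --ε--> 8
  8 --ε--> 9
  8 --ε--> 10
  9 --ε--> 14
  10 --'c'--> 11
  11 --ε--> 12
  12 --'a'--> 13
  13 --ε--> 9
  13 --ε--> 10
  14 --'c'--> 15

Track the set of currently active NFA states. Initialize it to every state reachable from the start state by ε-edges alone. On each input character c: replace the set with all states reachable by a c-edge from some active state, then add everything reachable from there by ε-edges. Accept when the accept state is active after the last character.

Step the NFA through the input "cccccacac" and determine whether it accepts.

start: ε-closure({0}) = {0}
'c' @ 1: {1,2}
'c' @ 2: {3,4}
'c' @ 3: {5,6}
'c' @ 4: {7,8,9,10,14}
'c' @ 5: {11,12,15}  (accept∈set)
'a' @ 6: {9,10,13,14}
'c' @ 7: {11,12,15}  (accept∈set)
'a' @ 8: {9,10,13,14}
'c' @ 9: {11,12,15}  (accept∈set)
after full input: {11,12,15}  (accept=15 in)

Answer: ACCEPT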